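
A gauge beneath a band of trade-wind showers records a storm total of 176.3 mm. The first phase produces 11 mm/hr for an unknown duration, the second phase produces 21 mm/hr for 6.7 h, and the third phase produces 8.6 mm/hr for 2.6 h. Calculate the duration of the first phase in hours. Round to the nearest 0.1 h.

Known phases: 21 × 6.7 + 8.6 × 2.6 = 140.7 + 22.36 = 163.06 mm.
Remaining depth = 176.3 − 163.06 = 13.24 mm.
Duration = 13.24 / 11 = 1.2 h.

duration ≈ 1.2 h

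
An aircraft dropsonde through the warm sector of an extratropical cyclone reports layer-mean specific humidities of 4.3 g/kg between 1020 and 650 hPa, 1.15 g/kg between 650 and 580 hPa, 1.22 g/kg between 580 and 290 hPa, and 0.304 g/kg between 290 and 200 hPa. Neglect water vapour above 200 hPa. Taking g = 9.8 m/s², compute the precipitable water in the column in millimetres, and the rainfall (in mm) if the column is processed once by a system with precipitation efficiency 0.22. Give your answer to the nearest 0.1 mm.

Precipitable water is the column-integrated vapour mass per unit area: PW = (1/g) Σ q̄ Δp, with q in kg/kg and Δp in Pa (1 kg/m² of water = 1 mm).
Layer 1020–650 hPa: Δp = 370 hPa = 37000 Pa, q̄ = 0.0043 kg/kg → 0.0043 × 37000 / 9.8 = 16.23 mm
Layer 650–580 hPa: Δp = 70 hPa = 7000 Pa, q̄ = 0.00115 kg/kg → 0.00115 × 7000 / 9.8 = 0.82 mm
Layer 580–290 hPa: Δp = 290 hPa = 29000 Pa, q̄ = 0.00122 kg/kg → 0.00122 × 29000 / 9.8 = 3.61 mm
Layer 290–200 hPa: Δp = 90 hPa = 9000 Pa, q̄ = 0.000304 kg/kg → 0.000304 × 9000 / 9.8 = 0.28 mm
PW = 16.23 + 0.82 + 3.61 + 0.28 = 20.94 ≈ 20.9 mm.
Rainfall = ε × PW = 0.22 × 20.9 = 4.6 mm.

PW ≈ 20.9 mm; rainfall ≈ 4.6 mm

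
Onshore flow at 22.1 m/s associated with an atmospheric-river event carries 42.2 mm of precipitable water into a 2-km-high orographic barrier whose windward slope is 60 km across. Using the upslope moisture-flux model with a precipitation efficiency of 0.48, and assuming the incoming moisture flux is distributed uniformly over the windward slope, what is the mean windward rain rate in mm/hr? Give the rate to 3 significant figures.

Incoming column moisture flux per unit ridge length: F = V × PW = 22.1 × 42.2 = 932.62 mm·m/s.
Spread over the 60 km slope with efficiency ε = 0.48: R = ε·F/W = 0.48 × 932.62 / 60000 m = 7.461e-03 mm/s.
R = 7.461e-03 × 3600 = 26.9 mm/hr.

R ≈ 26.9 mm/hr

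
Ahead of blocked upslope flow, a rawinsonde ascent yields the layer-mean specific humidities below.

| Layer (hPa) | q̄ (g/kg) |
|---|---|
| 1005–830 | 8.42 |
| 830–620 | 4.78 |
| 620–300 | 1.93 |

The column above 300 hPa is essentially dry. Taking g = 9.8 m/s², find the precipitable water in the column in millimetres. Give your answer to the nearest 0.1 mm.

PW ≈ 31.6 mm

Precipitable water is the column-integrated vapour mass per unit area: PW = (1/g) Σ q̄ Δp, with q in kg/kg and Δp in Pa (1 kg/m² of water = 1 mm).
Layer 1005–830 hPa: Δp = 175 hPa = 17500 Pa, q̄ = 0.00842 kg/kg → 0.00842 × 17500 / 9.8 = 15.04 mm
Layer 830–620 hPa: Δp = 210 hPa = 21000 Pa, q̄ = 0.00478 kg/kg → 0.00478 × 21000 / 9.8 = 10.24 mm
Layer 620–300 hPa: Δp = 320 hPa = 32000 Pa, q̄ = 0.00193 kg/kg → 0.00193 × 32000 / 9.8 = 6.30 mm
PW = 15.04 + 10.24 + 6.30 = 31.58 ≈ 31.6 mm.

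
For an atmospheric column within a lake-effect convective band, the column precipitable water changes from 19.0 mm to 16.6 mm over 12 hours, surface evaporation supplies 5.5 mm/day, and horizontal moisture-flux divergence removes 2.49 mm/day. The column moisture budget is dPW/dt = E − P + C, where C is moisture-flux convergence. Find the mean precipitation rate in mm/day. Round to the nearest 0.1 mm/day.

P ≈ 7.8 mm/day

dPW/dt = (16.6 − 19.0) mm / (12/24 day) = -4.800 mm/day.
P = E + C − dPW/dt = 5.5 + (-2.49) − (-4.800) = 7.8 mm/day.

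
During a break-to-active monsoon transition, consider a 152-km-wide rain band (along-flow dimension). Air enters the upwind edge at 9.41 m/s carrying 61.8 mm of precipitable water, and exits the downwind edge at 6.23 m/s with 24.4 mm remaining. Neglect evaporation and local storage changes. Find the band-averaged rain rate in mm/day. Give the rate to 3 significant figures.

R ≈ 244 mm/day

Column moisture flux per unit crosswind length is F = V × PW.
Inflow: F_in = 9.41 × 61.8 = 581.538 mm·m/s
Outflow: F_out = 6.23 × 24.4 = 152.012 mm·m/s
Steady-state rate R = (F_in − F_out)/L = (581.538 − 152.012) / 152000 m = 2.826e-03 mm/s.
R = 2.826e-03 × 3600 × 24 = 244 mm/day.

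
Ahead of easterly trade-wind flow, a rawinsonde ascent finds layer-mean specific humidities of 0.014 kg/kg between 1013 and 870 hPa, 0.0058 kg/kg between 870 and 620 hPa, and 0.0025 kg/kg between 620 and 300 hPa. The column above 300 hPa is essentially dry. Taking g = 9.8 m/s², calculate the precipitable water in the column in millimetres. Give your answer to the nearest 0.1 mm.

Precipitable water is the column-integrated vapour mass per unit area: PW = (1/g) Σ q̄ Δp, with q in kg/kg and Δp in Pa (1 kg/m² of water = 1 mm).
Layer 1013–870 hPa: Δp = 143 hPa = 14300 Pa, q̄ = 0.014 kg/kg → 0.014 × 14300 / 9.8 = 20.43 mm
Layer 870–620 hPa: Δp = 250 hPa = 25000 Pa, q̄ = 0.0058 kg/kg → 0.0058 × 25000 / 9.8 = 14.80 mm
Layer 620–300 hPa: Δp = 320 hPa = 32000 Pa, q̄ = 0.0025 kg/kg → 0.0025 × 32000 / 9.8 = 8.16 mm
PW = 20.43 + 14.80 + 8.16 = 43.39 ≈ 43.4 mm.

PW ≈ 43.4 mm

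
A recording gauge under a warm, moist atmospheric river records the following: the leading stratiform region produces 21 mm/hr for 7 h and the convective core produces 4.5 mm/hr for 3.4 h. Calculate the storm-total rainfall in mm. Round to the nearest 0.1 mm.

Total = Σ Rᵢ Δtᵢ = 21 × 7 + 4.5 × 3.4
      = 147 + 15.3 = 162.3 mm.

total ≈ 162.3 mm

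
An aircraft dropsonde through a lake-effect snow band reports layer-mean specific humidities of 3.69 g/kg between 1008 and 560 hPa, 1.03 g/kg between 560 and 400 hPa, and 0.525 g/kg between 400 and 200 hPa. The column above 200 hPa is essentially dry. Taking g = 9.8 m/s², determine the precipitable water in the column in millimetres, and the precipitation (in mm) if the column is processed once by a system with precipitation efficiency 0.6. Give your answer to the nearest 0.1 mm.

Precipitable water is the column-integrated vapour mass per unit area: PW = (1/g) Σ q̄ Δp, with q in kg/kg and Δp in Pa (1 kg/m² of water = 1 mm).
Layer 1008–560 hPa: Δp = 448 hPa = 44800 Pa, q̄ = 0.00369 kg/kg → 0.00369 × 44800 / 9.8 = 16.87 mm
Layer 560–400 hPa: Δp = 160 hPa = 16000 Pa, q̄ = 0.00103 kg/kg → 0.00103 × 16000 / 9.8 = 1.68 mm
Layer 400–200 hPa: Δp = 200 hPa = 20000 Pa, q̄ = 0.000525 kg/kg → 0.000525 × 20000 / 9.8 = 1.07 mm
PW = 16.87 + 1.68 + 1.07 = 19.62 ≈ 19.6 mm.
Precipitation = ε × PW = 0.6 × 19.6 = 11.8 mm.

PW ≈ 19.6 mm; precipitation ≈ 11.8 mm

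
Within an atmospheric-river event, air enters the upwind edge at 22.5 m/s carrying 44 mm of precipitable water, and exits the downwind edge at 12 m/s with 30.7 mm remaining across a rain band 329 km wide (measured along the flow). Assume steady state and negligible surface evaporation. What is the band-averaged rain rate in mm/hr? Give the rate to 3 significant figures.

Column moisture flux per unit crosswind length is F = V × PW.
Inflow: F_in = 22.5 × 44 = 990 mm·m/s
Outflow: F_out = 12 × 30.7 = 368.4 mm·m/s
Steady-state rate R = (F_in − F_out)/L = (990 − 368.4) / 329000 m = 1.889e-03 mm/s.
R = 1.889e-03 × 3600 = 6.80 mm/hr.

R ≈ 6.80 mm/hr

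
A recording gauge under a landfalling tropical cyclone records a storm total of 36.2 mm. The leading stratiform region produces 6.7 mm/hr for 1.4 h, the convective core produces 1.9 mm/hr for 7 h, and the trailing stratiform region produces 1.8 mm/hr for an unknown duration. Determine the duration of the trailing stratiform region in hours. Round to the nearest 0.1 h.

duration ≈ 7.5 h

Known phases: 6.7 × 1.4 + 1.9 × 7 = 9.38 + 13.3 = 22.68 mm.
Remaining depth = 36.2 − 22.68 = 13.52 mm.
Duration = 13.52 / 1.8 = 7.5 h.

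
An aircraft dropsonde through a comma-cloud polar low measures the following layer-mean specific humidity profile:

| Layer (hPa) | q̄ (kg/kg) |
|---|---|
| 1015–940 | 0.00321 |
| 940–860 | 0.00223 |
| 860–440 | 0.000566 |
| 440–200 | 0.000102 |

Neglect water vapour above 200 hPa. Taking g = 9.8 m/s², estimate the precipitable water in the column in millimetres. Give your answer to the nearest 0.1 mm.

PW ≈ 7.0 mm

Precipitable water is the column-integrated vapour mass per unit area: PW = (1/g) Σ q̄ Δp, with q in kg/kg and Δp in Pa (1 kg/m² of water = 1 mm).
Layer 1015–940 hPa: Δp = 75 hPa = 7500 Pa, q̄ = 0.00321 kg/kg → 0.00321 × 7500 / 9.8 = 2.46 mm
Layer 940–860 hPa: Δp = 80 hPa = 8000 Pa, q̄ = 0.00223 kg/kg → 0.00223 × 8000 / 9.8 = 1.82 mm
Layer 860–440 hPa: Δp = 420 hPa = 42000 Pa, q̄ = 0.000566 kg/kg → 0.000566 × 42000 / 9.8 = 2.43 mm
Layer 440–200 hPa: Δp = 240 hPa = 24000 Pa, q̄ = 0.000102 kg/kg → 0.000102 × 24000 / 9.8 = 0.25 mm
PW = 2.46 + 1.82 + 2.43 + 0.25 = 6.96 ≈ 7.0 mm.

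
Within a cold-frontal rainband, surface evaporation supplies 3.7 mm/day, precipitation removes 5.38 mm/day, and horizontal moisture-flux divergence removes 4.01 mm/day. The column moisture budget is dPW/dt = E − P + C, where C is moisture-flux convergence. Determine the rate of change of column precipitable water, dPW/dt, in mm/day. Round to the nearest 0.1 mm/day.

dPW/dt ≈ -5.7 mm/day

dPW/dt = E − P + C = 3.7 − 5.38 + (-4.01) = -5.7 mm/day.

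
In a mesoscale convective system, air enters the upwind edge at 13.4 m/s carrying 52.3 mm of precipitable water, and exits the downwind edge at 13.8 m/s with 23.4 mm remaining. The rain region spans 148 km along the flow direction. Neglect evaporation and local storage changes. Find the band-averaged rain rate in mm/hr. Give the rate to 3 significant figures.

Column moisture flux per unit crosswind length is F = V × PW.
Inflow: F_in = 13.4 × 52.3 = 700.82 mm·m/s
Outflow: F_out = 13.8 × 23.4 = 322.92 mm·m/s
Steady-state rate R = (F_in − F_out)/L = (700.82 − 322.92) / 148000 m = 2.553e-03 mm/s.
R = 2.553e-03 × 3600 = 9.19 mm/hr.

R ≈ 9.19 mm/hr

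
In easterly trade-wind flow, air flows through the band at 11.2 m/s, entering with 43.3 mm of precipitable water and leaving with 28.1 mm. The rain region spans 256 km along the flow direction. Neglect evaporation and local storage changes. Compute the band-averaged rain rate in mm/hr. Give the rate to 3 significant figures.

R ≈ 2.39 mm/hr

Column moisture flux per unit crosswind length is F = V × PW.
Inflow: F_in = 11.2 × 43.3 = 484.96 mm·m/s
Outflow: F_out = 11.2 × 28.1 = 314.72 mm·m/s
Steady-state rate R = (F_in − F_out)/L = (484.96 − 314.72) / 256000 m = 6.650e-04 mm/s.
R = 6.650e-04 × 3600 = 2.39 mm/hr.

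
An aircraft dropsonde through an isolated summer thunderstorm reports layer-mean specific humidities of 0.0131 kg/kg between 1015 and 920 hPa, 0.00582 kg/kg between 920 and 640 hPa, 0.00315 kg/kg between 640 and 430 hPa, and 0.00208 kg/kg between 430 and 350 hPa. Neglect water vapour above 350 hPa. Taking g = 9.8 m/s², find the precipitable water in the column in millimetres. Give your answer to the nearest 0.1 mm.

PW ≈ 37.8 mm

Precipitable water is the column-integrated vapour mass per unit area: PW = (1/g) Σ q̄ Δp, with q in kg/kg and Δp in Pa (1 kg/m² of water = 1 mm).
Layer 1015–920 hPa: Δp = 95 hPa = 9500 Pa, q̄ = 0.0131 kg/kg → 0.0131 × 9500 / 9.8 = 12.70 mm
Layer 920–640 hPa: Δp = 280 hPa = 28000 Pa, q̄ = 0.00582 kg/kg → 0.00582 × 28000 / 9.8 = 16.63 mm
Layer 640–430 hPa: Δp = 210 hPa = 21000 Pa, q̄ = 0.00315 kg/kg → 0.00315 × 21000 / 9.8 = 6.75 mm
Layer 430–350 hPa: Δp = 80 hPa = 8000 Pa, q̄ = 0.00208 kg/kg → 0.00208 × 8000 / 9.8 = 1.70 mm
PW = 12.70 + 16.63 + 6.75 + 1.70 = 37.78 ≈ 37.8 mm.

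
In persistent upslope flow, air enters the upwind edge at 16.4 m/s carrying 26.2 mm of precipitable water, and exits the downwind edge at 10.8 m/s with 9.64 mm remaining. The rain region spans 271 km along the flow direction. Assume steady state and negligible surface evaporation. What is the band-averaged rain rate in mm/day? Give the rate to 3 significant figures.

R ≈ 104 mm/day

Column moisture flux per unit crosswind length is F = V × PW.
Inflow: F_in = 16.4 × 26.2 = 429.68 mm·m/s
Outflow: F_out = 10.8 × 9.64 = 104.112 mm·m/s
Steady-state rate R = (F_in − F_out)/L = (429.68 − 104.112) / 271000 m = 1.201e-03 mm/s.
R = 1.201e-03 × 3600 × 24 = 104 mm/day.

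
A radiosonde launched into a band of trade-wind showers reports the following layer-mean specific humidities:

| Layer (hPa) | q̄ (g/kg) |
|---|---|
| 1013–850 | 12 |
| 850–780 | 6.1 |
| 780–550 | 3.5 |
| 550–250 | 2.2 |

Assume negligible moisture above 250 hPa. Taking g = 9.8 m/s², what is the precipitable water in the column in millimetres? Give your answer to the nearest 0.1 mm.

PW ≈ 39.3 mm

Precipitable water is the column-integrated vapour mass per unit area: PW = (1/g) Σ q̄ Δp, with q in kg/kg and Δp in Pa (1 kg/m² of water = 1 mm).
Layer 1013–850 hPa: Δp = 163 hPa = 16300 Pa, q̄ = 0.012 kg/kg → 0.012 × 16300 / 9.8 = 19.96 mm
Layer 850–780 hPa: Δp = 70 hPa = 7000 Pa, q̄ = 0.0061 kg/kg → 0.0061 × 7000 / 9.8 = 4.36 mm
Layer 780–550 hPa: Δp = 230 hPa = 23000 Pa, q̄ = 0.0035 kg/kg → 0.0035 × 23000 / 9.8 = 8.21 mm
Layer 550–250 hPa: Δp = 300 hPa = 30000 Pa, q̄ = 0.0022 kg/kg → 0.0022 × 30000 / 9.8 = 6.73 mm
PW = 19.96 + 4.36 + 8.21 + 6.73 = 39.26 ≈ 39.3 mm.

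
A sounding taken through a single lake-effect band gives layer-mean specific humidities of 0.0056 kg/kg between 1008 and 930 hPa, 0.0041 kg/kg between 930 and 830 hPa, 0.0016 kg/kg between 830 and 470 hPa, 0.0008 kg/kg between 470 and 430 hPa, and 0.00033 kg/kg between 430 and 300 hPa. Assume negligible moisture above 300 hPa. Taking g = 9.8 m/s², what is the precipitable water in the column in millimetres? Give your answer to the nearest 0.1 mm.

PW ≈ 15.3 mm

Precipitable water is the column-integrated vapour mass per unit area: PW = (1/g) Σ q̄ Δp, with q in kg/kg and Δp in Pa (1 kg/m² of water = 1 mm).
Layer 1008–930 hPa: Δp = 78 hPa = 7800 Pa, q̄ = 0.0056 kg/kg → 0.0056 × 7800 / 9.8 = 4.46 mm
Layer 930–830 hPa: Δp = 100 hPa = 10000 Pa, q̄ = 0.0041 kg/kg → 0.0041 × 10000 / 9.8 = 4.18 mm
Layer 830–470 hPa: Δp = 360 hPa = 36000 Pa, q̄ = 0.0016 kg/kg → 0.0016 × 36000 / 9.8 = 5.88 mm
Layer 470–430 hPa: Δp = 40 hPa = 4000 Pa, q̄ = 0.0008 kg/kg → 0.0008 × 4000 / 9.8 = 0.33 mm
Layer 430–300 hPa: Δp = 130 hPa = 13000 Pa, q̄ = 0.00033 kg/kg → 0.00033 × 13000 / 9.8 = 0.44 mm
PW = 4.46 + 4.18 + 5.88 + 0.33 + 0.44 = 15.29 ≈ 15.3 mm.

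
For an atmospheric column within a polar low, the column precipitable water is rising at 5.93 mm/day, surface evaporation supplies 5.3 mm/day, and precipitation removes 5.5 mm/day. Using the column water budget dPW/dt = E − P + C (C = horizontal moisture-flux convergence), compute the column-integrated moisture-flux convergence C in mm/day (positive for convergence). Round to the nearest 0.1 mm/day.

dPW/dt = +5.93 mm/day.
C = dPW/dt − E + P = (+5.93) − 5.3 + 5.5 = 6.1 mm/day.

C ≈ 6.1 mm/day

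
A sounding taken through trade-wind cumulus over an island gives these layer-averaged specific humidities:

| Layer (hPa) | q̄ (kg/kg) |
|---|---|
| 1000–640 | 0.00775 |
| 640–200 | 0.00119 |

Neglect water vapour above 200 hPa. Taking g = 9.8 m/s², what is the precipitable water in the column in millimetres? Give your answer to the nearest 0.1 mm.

PW ≈ 33.8 mm

Precipitable water is the column-integrated vapour mass per unit area: PW = (1/g) Σ q̄ Δp, with q in kg/kg and Δp in Pa (1 kg/m² of water = 1 mm).
Layer 1000–640 hPa: Δp = 360 hPa = 36000 Pa, q̄ = 0.00775 kg/kg → 0.00775 × 36000 / 9.8 = 28.47 mm
Layer 640–200 hPa: Δp = 440 hPa = 44000 Pa, q̄ = 0.00119 kg/kg → 0.00119 × 44000 / 9.8 = 5.34 mm
PW = 28.47 + 5.34 = 33.81 ≈ 33.8 mm.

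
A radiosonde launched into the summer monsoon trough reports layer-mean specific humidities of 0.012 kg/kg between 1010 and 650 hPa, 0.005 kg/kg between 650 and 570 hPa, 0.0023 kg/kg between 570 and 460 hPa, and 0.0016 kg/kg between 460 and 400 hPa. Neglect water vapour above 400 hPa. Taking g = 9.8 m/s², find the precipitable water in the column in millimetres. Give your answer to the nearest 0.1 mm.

Precipitable water is the column-integrated vapour mass per unit area: PW = (1/g) Σ q̄ Δp, with q in kg/kg and Δp in Pa (1 kg/m² of water = 1 mm).
Layer 1010–650 hPa: Δp = 360 hPa = 36000 Pa, q̄ = 0.012 kg/kg → 0.012 × 36000 / 9.8 = 44.08 mm
Layer 650–570 hPa: Δp = 80 hPa = 8000 Pa, q̄ = 0.005 kg/kg → 0.005 × 8000 / 9.8 = 4.08 mm
Layer 570–460 hPa: Δp = 110 hPa = 11000 Pa, q̄ = 0.0023 kg/kg → 0.0023 × 11000 / 9.8 = 2.58 mm
Layer 460–400 hPa: Δp = 60 hPa = 6000 Pa, q̄ = 0.0016 kg/kg → 0.0016 × 6000 / 9.8 = 0.98 mm
PW = 44.08 + 4.08 + 2.58 + 0.98 = 51.72 ≈ 51.7 mm.

PW ≈ 51.7 mm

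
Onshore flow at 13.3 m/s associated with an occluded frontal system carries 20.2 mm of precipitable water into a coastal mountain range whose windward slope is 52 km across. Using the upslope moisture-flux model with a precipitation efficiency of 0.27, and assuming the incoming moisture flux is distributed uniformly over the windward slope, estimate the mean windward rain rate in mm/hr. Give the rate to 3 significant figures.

Incoming column moisture flux per unit ridge length: F = V × PW = 13.3 × 20.2 = 268.66 mm·m/s.
Spread over the 52 km slope with efficiency ε = 0.27: R = ε·F/W = 0.27 × 268.66 / 52000 m = 1.395e-03 mm/s.
R = 1.395e-03 × 3600 = 5.02 mm/hr.

R ≈ 5.02 mm/hr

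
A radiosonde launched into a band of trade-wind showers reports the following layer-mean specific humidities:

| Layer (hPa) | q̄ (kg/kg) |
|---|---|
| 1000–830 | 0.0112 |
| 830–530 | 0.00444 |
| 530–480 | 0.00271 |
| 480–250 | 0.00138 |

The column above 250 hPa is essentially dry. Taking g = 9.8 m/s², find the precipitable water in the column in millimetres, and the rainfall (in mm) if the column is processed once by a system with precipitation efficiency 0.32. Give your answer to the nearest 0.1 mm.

Precipitable water is the column-integrated vapour mass per unit area: PW = (1/g) Σ q̄ Δp, with q in kg/kg and Δp in Pa (1 kg/m² of water = 1 mm).
Layer 1000–830 hPa: Δp = 170 hPa = 17000 Pa, q̄ = 0.0112 kg/kg → 0.0112 × 17000 / 9.8 = 19.43 mm
Layer 830–530 hPa: Δp = 300 hPa = 30000 Pa, q̄ = 0.00444 kg/kg → 0.00444 × 30000 / 9.8 = 13.59 mm
Layer 530–480 hPa: Δp = 50 hPa = 5000 Pa, q̄ = 0.00271 kg/kg → 0.00271 × 5000 / 9.8 = 1.38 mm
Layer 480–250 hPa: Δp = 230 hPa = 23000 Pa, q̄ = 0.00138 kg/kg → 0.00138 × 23000 / 9.8 = 3.24 mm
PW = 19.43 + 13.59 + 1.38 + 3.24 = 37.64 ≈ 37.6 mm.
Rainfall = ε × PW = 0.32 × 37.6 = 12.0 mm.

PW ≈ 37.6 mm; rainfall ≈ 12.0 mm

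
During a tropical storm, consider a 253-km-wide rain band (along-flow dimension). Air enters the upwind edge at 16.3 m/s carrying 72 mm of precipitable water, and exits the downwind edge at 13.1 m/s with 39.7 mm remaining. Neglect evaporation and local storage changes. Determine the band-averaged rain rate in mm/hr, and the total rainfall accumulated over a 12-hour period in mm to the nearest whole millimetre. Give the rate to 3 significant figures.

R ≈ 9.30 mm/hr; total ≈ 112 mm

Column moisture flux per unit crosswind length is F = V × PW.
Inflow: F_in = 16.3 × 72 = 1173.6 mm·m/s
Outflow: F_out = 13.1 × 39.7 = 520.07 mm·m/s
Steady-state rate R = (F_in − F_out)/L = (1173.6 − 520.07) / 253000 m = 2.583e-03 mm/s.
R = 2.583e-03 × 3600 = 9.30 mm/hr.
Over 12 h: total = 9.30 × 12 = 111.6 ≈ 112 mm.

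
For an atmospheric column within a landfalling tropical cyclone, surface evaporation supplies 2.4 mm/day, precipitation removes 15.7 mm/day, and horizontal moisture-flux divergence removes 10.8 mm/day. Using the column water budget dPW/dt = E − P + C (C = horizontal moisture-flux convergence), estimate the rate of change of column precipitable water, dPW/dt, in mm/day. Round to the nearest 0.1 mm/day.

dPW/dt = E − P + C = 2.4 − 15.7 + (-10.8) = -24.1 mm/day.

dPW/dt ≈ -24.1 mm/day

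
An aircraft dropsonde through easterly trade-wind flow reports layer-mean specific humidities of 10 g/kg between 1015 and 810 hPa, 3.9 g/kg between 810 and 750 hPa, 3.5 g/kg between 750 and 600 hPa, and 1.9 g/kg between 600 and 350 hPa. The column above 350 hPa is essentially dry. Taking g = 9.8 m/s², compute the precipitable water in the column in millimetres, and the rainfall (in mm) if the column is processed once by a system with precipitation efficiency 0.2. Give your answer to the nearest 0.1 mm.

PW ≈ 33.5 mm; rainfall ≈ 6.7 mm

Precipitable water is the column-integrated vapour mass per unit area: PW = (1/g) Σ q̄ Δp, with q in kg/kg and Δp in Pa (1 kg/m² of water = 1 mm).
Layer 1015–810 hPa: Δp = 205 hPa = 20500 Pa, q̄ = 0.01 kg/kg → 0.01 × 20500 / 9.8 = 20.92 mm
Layer 810–750 hPa: Δp = 60 hPa = 6000 Pa, q̄ = 0.0039 kg/kg → 0.0039 × 6000 / 9.8 = 2.39 mm
Layer 750–600 hPa: Δp = 150 hPa = 15000 Pa, q̄ = 0.0035 kg/kg → 0.0035 × 15000 / 9.8 = 5.36 mm
Layer 600–350 hPa: Δp = 250 hPa = 25000 Pa, q̄ = 0.0019 kg/kg → 0.0019 × 25000 / 9.8 = 4.85 mm
PW = 20.92 + 2.39 + 5.36 + 4.85 = 33.52 ≈ 33.5 mm.
Rainfall = ε × PW = 0.2 × 33.5 = 6.7 mm.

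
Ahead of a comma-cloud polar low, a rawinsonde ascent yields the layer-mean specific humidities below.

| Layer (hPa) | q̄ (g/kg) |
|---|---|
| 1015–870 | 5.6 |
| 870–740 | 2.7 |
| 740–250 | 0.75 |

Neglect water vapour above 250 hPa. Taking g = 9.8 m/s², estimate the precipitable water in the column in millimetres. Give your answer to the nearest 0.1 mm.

PW ≈ 15.6 mm

Precipitable water is the column-integrated vapour mass per unit area: PW = (1/g) Σ q̄ Δp, with q in kg/kg and Δp in Pa (1 kg/m² of water = 1 mm).
Layer 1015–870 hPa: Δp = 145 hPa = 14500 Pa, q̄ = 0.0056 kg/kg → 0.0056 × 14500 / 9.8 = 8.29 mm
Layer 870–740 hPa: Δp = 130 hPa = 13000 Pa, q̄ = 0.0027 kg/kg → 0.0027 × 13000 / 9.8 = 3.58 mm
Layer 740–250 hPa: Δp = 490 hPa = 49000 Pa, q̄ = 0.00075 kg/kg → 0.00075 × 49000 / 9.8 = 3.75 mm
PW = 8.29 + 3.58 + 3.75 = 15.62 ≈ 15.6 mm.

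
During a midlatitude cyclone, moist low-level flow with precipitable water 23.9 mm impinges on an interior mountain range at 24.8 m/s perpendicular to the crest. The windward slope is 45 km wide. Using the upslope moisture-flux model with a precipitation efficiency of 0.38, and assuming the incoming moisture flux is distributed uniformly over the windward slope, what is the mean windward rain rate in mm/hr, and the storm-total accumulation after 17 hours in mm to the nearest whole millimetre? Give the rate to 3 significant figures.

Incoming column moisture flux per unit ridge length: F = V × PW = 24.8 × 23.9 = 592.72 mm·m/s.
Spread over the 45 km slope with efficiency ε = 0.38: R = ε·F/W = 0.38 × 592.72 / 45000 m = 5.005e-03 mm/s.
R = 5.005e-03 × 3600 = 18.0 mm/hr.
Over 17 h: total = 18.0 × 17 = 306 mm.

R ≈ 18.0 mm/hr; total ≈ 306 mm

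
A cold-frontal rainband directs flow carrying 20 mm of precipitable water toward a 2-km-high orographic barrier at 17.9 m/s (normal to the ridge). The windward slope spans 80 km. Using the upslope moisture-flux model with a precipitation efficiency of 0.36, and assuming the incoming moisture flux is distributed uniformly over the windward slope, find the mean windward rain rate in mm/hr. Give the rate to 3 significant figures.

Incoming column moisture flux per unit ridge length: F = V × PW = 17.9 × 20 = 358 mm·m/s.
Spread over the 80 km slope with efficiency ε = 0.36: R = ε·F/W = 0.36 × 358 / 80000 m = 1.611e-03 mm/s.
R = 1.611e-03 × 3600 = 5.80 mm/hr.

R ≈ 5.80 mm/hr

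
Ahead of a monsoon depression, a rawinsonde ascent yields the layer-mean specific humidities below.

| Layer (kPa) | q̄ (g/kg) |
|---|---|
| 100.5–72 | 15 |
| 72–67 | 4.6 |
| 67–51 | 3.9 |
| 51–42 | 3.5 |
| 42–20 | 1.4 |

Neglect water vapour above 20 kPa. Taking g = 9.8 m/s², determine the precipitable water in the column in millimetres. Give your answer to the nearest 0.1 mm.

Precipitable water is the column-integrated vapour mass per unit area: PW = (1/g) Σ q̄ Δp, with q in kg/kg and Δp in Pa (1 kg/m² of water = 1 mm).
Layer 100.5–72 kPa: Δp = 285 hPa = 28500 Pa, q̄ = 0.015 kg/kg → 0.015 × 28500 / 9.8 = 43.62 mm
Layer 72–67 kPa: Δp = 50 hPa = 5000 Pa, q̄ = 0.0046 kg/kg → 0.0046 × 5000 / 9.8 = 2.35 mm
Layer 67–51 kPa: Δp = 160 hPa = 16000 Pa, q̄ = 0.0039 kg/kg → 0.0039 × 16000 / 9.8 = 6.37 mm
Layer 51–42 kPa: Δp = 90 hPa = 9000 Pa, q̄ = 0.0035 kg/kg → 0.0035 × 9000 / 9.8 = 3.21 mm
Layer 42–20 kPa: Δp = 220 hPa = 22000 Pa, q̄ = 0.0014 kg/kg → 0.0014 × 22000 / 9.8 = 3.14 mm
PW = 43.62 + 2.35 + 6.37 + 3.21 + 3.14 = 58.69 ≈ 58.7 mm.

PW ≈ 58.7 mm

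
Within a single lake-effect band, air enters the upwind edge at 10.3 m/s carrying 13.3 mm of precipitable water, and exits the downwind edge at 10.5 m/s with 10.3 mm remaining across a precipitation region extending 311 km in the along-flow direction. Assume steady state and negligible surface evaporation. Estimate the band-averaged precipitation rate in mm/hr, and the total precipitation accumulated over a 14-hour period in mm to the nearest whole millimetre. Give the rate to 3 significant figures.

R ≈ 0.334 mm/hr; total ≈ 5 mm

Column moisture flux per unit crosswind length is F = V × PW.
Inflow: F_in = 10.3 × 13.3 = 136.99 mm·m/s
Outflow: F_out = 10.5 × 10.3 = 108.15 mm·m/s
Steady-state rate R = (F_in − F_out)/L = (136.99 − 108.15) / 311000 m = 9.273e-05 mm/s.
R = 9.273e-05 × 3600 = 0.334 mm/hr.
Over 14 h: total = 0.334 × 14 = 4.676 ≈ 5 mm.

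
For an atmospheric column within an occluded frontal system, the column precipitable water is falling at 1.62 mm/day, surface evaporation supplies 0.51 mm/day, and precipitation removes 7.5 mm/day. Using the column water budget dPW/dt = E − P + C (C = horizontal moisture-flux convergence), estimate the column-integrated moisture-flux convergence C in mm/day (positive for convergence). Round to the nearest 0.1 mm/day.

dPW/dt = -1.62 mm/day.
C = dPW/dt − E + P = (-1.62) − 0.51 + 7.5 = 5.4 mm/day.

C ≈ 5.4 mm/day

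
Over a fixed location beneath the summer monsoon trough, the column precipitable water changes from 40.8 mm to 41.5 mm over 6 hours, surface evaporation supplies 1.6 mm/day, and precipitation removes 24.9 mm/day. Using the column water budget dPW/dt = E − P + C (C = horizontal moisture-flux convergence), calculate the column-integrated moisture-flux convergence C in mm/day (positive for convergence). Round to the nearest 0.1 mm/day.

dPW/dt = (41.5 − 40.8) mm / (6/24 day) = +2.800 mm/day.
C = dPW/dt − E + P = (+2.800) − 1.6 + 24.9 = 26.1 mm/day.

C ≈ 26.1 mm/day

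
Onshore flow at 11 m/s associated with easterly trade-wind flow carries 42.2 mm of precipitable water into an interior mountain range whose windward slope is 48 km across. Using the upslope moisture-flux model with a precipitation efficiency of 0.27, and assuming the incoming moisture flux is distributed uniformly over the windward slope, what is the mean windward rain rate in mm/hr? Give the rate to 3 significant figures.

R ≈ 9.40 mm/hr

Incoming column moisture flux per unit ridge length: F = V × PW = 11 × 42.2 = 464.2 mm·m/s.
Spread over the 48 km slope with efficiency ε = 0.27: R = ε·F/W = 0.27 × 464.2 / 48000 m = 2.611e-03 mm/s.
R = 2.611e-03 × 3600 = 9.40 mm/hr.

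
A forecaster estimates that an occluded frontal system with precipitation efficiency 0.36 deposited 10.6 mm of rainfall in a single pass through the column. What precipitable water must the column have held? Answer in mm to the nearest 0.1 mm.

PW = rainfall / ε = 10.6 / 0.36 = 29.4 mm.

PW ≈ 29.4 mm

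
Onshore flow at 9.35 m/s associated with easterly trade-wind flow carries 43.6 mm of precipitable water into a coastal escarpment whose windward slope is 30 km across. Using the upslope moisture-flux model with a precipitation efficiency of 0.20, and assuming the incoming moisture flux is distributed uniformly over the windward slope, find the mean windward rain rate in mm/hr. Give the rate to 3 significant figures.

Incoming column moisture flux per unit ridge length: F = V × PW = 9.35 × 43.6 = 407.66 mm·m/s.
Spread over the 30 km slope with efficiency ε = 0.20: R = ε·F/W = 0.20 × 407.66 / 30000 m = 2.718e-03 mm/s.
R = 2.718e-03 × 3600 = 9.78 mm/hr.

R ≈ 9.78 mm/hr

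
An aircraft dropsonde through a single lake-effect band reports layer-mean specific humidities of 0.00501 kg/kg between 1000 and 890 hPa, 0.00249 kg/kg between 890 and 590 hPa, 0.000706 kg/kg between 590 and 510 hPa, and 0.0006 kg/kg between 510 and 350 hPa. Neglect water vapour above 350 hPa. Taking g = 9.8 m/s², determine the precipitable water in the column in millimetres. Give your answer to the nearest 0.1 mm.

PW ≈ 14.8 mm

Precipitable water is the column-integrated vapour mass per unit area: PW = (1/g) Σ q̄ Δp, with q in kg/kg and Δp in Pa (1 kg/m² of water = 1 mm).
Layer 1000–890 hPa: Δp = 110 hPa = 11000 Pa, q̄ = 0.00501 kg/kg → 0.00501 × 11000 / 9.8 = 5.62 mm
Layer 890–590 hPa: Δp = 300 hPa = 30000 Pa, q̄ = 0.00249 kg/kg → 0.00249 × 30000 / 9.8 = 7.62 mm
Layer 590–510 hPa: Δp = 80 hPa = 8000 Pa, q̄ = 0.000706 kg/kg → 0.000706 × 8000 / 9.8 = 0.58 mm
Layer 510–350 hPa: Δp = 160 hPa = 16000 Pa, q̄ = 0.0006 kg/kg → 0.0006 × 16000 / 9.8 = 0.98 mm
PW = 5.62 + 7.62 + 0.58 + 0.98 = 14.80 ≈ 14.8 mm.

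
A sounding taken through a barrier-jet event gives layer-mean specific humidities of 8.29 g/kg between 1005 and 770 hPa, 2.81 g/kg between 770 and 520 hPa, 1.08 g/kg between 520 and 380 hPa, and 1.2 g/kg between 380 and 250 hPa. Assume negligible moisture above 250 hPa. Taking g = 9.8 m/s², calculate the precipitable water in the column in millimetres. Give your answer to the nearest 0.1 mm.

PW ≈ 30.2 mm

Precipitable water is the column-integrated vapour mass per unit area: PW = (1/g) Σ q̄ Δp, with q in kg/kg and Δp in Pa (1 kg/m² of water = 1 mm).
Layer 1005–770 hPa: Δp = 235 hPa = 23500 Pa, q̄ = 0.00829 kg/kg → 0.00829 × 23500 / 9.8 = 19.88 mm
Layer 770–520 hPa: Δp = 250 hPa = 25000 Pa, q̄ = 0.00281 kg/kg → 0.00281 × 25000 / 9.8 = 7.17 mm
Layer 520–380 hPa: Δp = 140 hPa = 14000 Pa, q̄ = 0.00108 kg/kg → 0.00108 × 14000 / 9.8 = 1.54 mm
Layer 380–250 hPa: Δp = 130 hPa = 13000 Pa, q̄ = 0.0012 kg/kg → 0.0012 × 13000 / 9.8 = 1.59 mm
PW = 19.88 + 7.17 + 1.54 + 1.59 = 30.18 ≈ 30.2 mm.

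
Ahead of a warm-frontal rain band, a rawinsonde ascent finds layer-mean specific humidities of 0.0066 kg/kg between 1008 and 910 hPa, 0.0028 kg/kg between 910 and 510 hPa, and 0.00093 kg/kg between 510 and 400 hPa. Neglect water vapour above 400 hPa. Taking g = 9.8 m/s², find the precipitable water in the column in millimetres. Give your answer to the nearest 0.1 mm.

Precipitable water is the column-integrated vapour mass per unit area: PW = (1/g) Σ q̄ Δp, with q in kg/kg and Δp in Pa (1 kg/m² of water = 1 mm).
Layer 1008–910 hPa: Δp = 98 hPa = 9800 Pa, q̄ = 0.0066 kg/kg → 0.0066 × 9800 / 9.8 = 6.60 mm
Layer 910–510 hPa: Δp = 400 hPa = 40000 Pa, q̄ = 0.0028 kg/kg → 0.0028 × 40000 / 9.8 = 11.43 mm
Layer 510–400 hPa: Δp = 110 hPa = 11000 Pa, q̄ = 0.00093 kg/kg → 0.00093 × 11000 / 9.8 = 1.04 mm
PW = 6.60 + 11.43 + 1.04 = 19.07 ≈ 19.1 mm.

PW ≈ 19.1 mm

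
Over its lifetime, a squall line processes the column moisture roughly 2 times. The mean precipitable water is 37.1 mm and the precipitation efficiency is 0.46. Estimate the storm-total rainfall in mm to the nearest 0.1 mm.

rainfall ≈ 34.1 mm

Each cycle deposits ε × PW = 0.46 × 37.1 = 17.066 mm.
Over 2 cycles: 2 × 17.066 = 34.1 mm.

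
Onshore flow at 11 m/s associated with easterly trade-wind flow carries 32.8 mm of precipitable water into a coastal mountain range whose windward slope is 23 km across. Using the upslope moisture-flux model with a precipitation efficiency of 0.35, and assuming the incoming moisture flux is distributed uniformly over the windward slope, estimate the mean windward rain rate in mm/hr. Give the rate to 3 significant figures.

Incoming column moisture flux per unit ridge length: F = V × PW = 11 × 32.8 = 360.8 mm·m/s.
Spread over the 23 km slope with efficiency ε = 0.35: R = ε·F/W = 0.35 × 360.8 / 23000 m = 5.490e-03 mm/s.
R = 5.490e-03 × 3600 = 19.8 mm/hr.

R ≈ 19.8 mm/hr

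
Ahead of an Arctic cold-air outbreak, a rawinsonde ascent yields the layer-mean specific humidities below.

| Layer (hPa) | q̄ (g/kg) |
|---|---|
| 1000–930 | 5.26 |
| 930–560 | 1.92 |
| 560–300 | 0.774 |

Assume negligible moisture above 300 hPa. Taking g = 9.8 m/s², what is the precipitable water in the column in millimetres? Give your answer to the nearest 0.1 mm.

Precipitable water is the column-integrated vapour mass per unit area: PW = (1/g) Σ q̄ Δp, with q in kg/kg and Δp in Pa (1 kg/m² of water = 1 mm).
Layer 1000–930 hPa: Δp = 70 hPa = 7000 Pa, q̄ = 0.00526 kg/kg → 0.00526 × 7000 / 9.8 = 3.76 mm
Layer 930–560 hPa: Δp = 370 hPa = 37000 Pa, q̄ = 0.00192 kg/kg → 0.00192 × 37000 / 9.8 = 7.25 mm
Layer 560–300 hPa: Δp = 260 hPa = 26000 Pa, q̄ = 0.000774 kg/kg → 0.000774 × 26000 / 9.8 = 2.05 mm
PW = 3.76 + 7.25 + 2.05 = 13.06 ≈ 13.1 mm.

PW ≈ 13.1 mm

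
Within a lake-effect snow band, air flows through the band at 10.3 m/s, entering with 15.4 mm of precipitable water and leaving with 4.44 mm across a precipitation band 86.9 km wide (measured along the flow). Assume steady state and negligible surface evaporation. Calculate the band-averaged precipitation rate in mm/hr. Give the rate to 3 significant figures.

Column moisture flux per unit crosswind length is F = V × PW.
Inflow: F_in = 10.3 × 15.4 = 158.62 mm·m/s
Outflow: F_out = 10.3 × 4.44 = 45.732 mm·m/s
Steady-state rate R = (F_in − F_out)/L = (158.62 − 45.732) / 86900 m = 1.299e-03 mm/s.
R = 1.299e-03 × 3600 = 4.68 mm/hr.

R ≈ 4.68 mm/hr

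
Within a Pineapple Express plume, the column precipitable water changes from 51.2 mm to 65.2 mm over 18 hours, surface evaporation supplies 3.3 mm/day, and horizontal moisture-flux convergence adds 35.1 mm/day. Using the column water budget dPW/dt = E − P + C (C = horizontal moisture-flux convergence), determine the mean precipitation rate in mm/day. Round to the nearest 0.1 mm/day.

dPW/dt = (65.2 − 51.2) mm / (18/24 day) = +18.667 mm/day.
P = E + C − dPW/dt = 3.3 + (35.1) − (+18.667) = 19.7 mm/day.

P ≈ 19.7 mm/day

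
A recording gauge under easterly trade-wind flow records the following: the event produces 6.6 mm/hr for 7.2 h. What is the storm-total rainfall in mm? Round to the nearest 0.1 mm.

Total = Σ Rᵢ Δtᵢ = 6.6 × 7.2
      = 47.52 = 47.5 mm.

total ≈ 47.5 mm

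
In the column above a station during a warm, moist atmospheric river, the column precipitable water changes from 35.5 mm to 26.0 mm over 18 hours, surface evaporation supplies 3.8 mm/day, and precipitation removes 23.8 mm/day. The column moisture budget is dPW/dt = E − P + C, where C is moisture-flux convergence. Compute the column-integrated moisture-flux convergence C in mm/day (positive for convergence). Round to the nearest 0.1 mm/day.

dPW/dt = (26.0 − 35.5) mm / (18/24 day) = -12.667 mm/day.
C = dPW/dt − E + P = (-12.667) − 3.8 + 23.8 = 7.3 mm/day.

C ≈ 7.3 mm/day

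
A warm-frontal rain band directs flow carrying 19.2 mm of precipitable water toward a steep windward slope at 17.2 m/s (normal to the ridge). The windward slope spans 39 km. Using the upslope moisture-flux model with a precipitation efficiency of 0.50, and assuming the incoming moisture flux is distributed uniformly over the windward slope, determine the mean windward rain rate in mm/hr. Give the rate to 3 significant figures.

Incoming column moisture flux per unit ridge length: F = V × PW = 17.2 × 19.2 = 330.24 mm·m/s.
Spread over the 39 km slope with efficiency ε = 0.50: R = ε·F/W = 0.50 × 330.24 / 39000 m = 4.234e-03 mm/s.
R = 4.234e-03 × 3600 = 15.2 mm/hr.

R ≈ 15.2 mm/hr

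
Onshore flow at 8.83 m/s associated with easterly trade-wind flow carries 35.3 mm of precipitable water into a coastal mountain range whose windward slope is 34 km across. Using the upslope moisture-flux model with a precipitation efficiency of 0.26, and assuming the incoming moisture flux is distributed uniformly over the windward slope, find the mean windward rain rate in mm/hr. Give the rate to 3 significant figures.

R ≈ 8.58 mm/hr

Incoming column moisture flux per unit ridge length: F = V × PW = 8.83 × 35.3 = 311.699 mm·m/s.
Spread over the 34 km slope with efficiency ε = 0.26: R = ε·F/W = 0.26 × 311.699 / 34000 m = 2.384e-03 mm/s.
R = 2.384e-03 × 3600 = 8.58 mm/hr.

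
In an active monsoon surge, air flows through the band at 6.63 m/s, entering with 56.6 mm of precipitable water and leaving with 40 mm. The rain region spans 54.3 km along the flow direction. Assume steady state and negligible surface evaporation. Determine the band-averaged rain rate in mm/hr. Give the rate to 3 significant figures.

R ≈ 7.30 mm/hr

Column moisture flux per unit crosswind length is F = V × PW.
Inflow: F_in = 6.63 × 56.6 = 375.258 mm·m/s
Outflow: F_out = 6.63 × 40 = 265.2 mm·m/s
Steady-state rate R = (F_in − F_out)/L = (375.258 − 265.2) / 54300 m = 2.027e-03 mm/s.
R = 2.027e-03 × 3600 = 7.30 mm/hr.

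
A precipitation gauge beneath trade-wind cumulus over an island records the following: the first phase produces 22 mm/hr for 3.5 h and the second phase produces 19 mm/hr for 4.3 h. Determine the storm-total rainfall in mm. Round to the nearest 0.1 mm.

Total = Σ Rᵢ Δtᵢ = 22 × 3.5 + 19 × 4.3
      = 77 + 81.7 = 158.7 mm.

total ≈ 158.7 mm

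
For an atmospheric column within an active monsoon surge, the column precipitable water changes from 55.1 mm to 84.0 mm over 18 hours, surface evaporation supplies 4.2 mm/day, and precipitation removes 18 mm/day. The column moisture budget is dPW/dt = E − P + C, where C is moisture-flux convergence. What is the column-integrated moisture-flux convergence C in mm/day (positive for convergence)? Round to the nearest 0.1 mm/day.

dPW/dt = (84.0 − 55.1) mm / (18/24 day) = +38.533 mm/day.
C = dPW/dt − E + P = (+38.533) − 4.2 + 18 = 52.3 mm/day.

C ≈ 52.3 mm/day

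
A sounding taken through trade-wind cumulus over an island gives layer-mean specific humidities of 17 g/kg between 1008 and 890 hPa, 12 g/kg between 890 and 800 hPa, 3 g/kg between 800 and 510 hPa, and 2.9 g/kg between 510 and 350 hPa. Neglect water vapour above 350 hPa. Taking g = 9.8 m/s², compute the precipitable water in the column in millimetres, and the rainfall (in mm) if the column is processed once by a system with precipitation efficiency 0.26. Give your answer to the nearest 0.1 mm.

Precipitable water is the column-integrated vapour mass per unit area: PW = (1/g) Σ q̄ Δp, with q in kg/kg and Δp in Pa (1 kg/m² of water = 1 mm).
Layer 1008–890 hPa: Δp = 118 hPa = 11800 Pa, q̄ = 0.017 kg/kg → 0.017 × 11800 / 9.8 = 20.47 mm
Layer 890–800 hPa: Δp = 90 hPa = 9000 Pa, q̄ = 0.012 kg/kg → 0.012 × 9000 / 9.8 = 11.02 mm
Layer 800–510 hPa: Δp = 290 hPa = 29000 Pa, q̄ = 0.003 kg/kg → 0.003 × 29000 / 9.8 = 8.88 mm
Layer 510–350 hPa: Δp = 160 hPa = 16000 Pa, q̄ = 0.0029 kg/kg → 0.0029 × 16000 / 9.8 = 4.73 mm
PW = 20.47 + 11.02 + 8.88 + 4.73 = 45.10 ≈ 45.1 mm.
Rainfall = ε × PW = 0.26 × 45.1 = 11.7 mm.

PW ≈ 45.1 mm; rainfall ≈ 11.7 mm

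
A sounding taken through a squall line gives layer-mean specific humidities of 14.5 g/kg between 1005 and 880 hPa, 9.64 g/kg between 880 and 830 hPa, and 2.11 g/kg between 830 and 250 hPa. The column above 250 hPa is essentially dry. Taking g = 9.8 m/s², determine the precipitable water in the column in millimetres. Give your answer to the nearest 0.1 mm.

PW ≈ 35.9 mm

Precipitable water is the column-integrated vapour mass per unit area: PW = (1/g) Σ q̄ Δp, with q in kg/kg and Δp in Pa (1 kg/m² of water = 1 mm).
Layer 1005–880 hPa: Δp = 125 hPa = 12500 Pa, q̄ = 0.0145 kg/kg → 0.0145 × 12500 / 9.8 = 18.49 mm
Layer 880–830 hPa: Δp = 50 hPa = 5000 Pa, q̄ = 0.00964 kg/kg → 0.00964 × 5000 / 9.8 = 4.92 mm
Layer 830–250 hPa: Δp = 580 hPa = 58000 Pa, q̄ = 0.00211 kg/kg → 0.00211 × 58000 / 9.8 = 12.49 mm
PW = 18.49 + 4.92 + 12.49 = 35.90 ≈ 35.9 mm.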